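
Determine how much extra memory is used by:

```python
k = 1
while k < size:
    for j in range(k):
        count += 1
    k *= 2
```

Space complexity: O(1).
Only a constant amount of auxiliary storage is used; nothing grows with n.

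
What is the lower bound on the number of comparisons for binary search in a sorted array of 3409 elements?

With 3409 possible positions, we need at least ceil(log_2(3409)) = 12 comparisons. Each comparison splits the remaining candidates by at most half.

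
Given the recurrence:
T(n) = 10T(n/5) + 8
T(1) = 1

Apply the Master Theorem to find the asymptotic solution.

a=10, b=5, f(n)=8. log_5(10) = 1.431. Case 1 of Master Theorem: T(n) = O(n^1.431).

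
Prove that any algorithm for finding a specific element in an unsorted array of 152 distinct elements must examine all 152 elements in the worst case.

Adversary argument: if the algorithm examines fewer than 152 elements, the adversary places the target in an unexamined position. The algorithm cannot distinguish 'not present' from 'in unexamined position'.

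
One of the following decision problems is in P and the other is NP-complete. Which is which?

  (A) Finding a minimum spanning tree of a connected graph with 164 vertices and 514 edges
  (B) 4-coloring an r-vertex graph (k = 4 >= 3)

(A) is P: Kruskal's / Prim's algorithms run in polynomial time.
(B) is NP-complete: graph k-coloring for k>=3 is NP-complete by reduction from 3-SAT.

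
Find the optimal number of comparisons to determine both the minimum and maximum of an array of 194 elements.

Naive approach: 386 comparisons (193 for max + 193 for min).
Optimal: Compare elements in pairs first (floor(n/2) = 97 comparisons), then find max among winners and min among losers (96 comparisons each).
Total: ceil(3n/2) - 2 = 289 comparisons. An adversary argument shows this is also a lower bound.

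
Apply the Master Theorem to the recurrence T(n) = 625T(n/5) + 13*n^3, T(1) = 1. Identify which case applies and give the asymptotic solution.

a=625, b=5, f(n)=13*n^3.
log_5(625) = 4 > 3.
Since f(n) = O(n^3) is polynomially smaller than n^4, Case 1 applies.
T(n) = Theta(n^4).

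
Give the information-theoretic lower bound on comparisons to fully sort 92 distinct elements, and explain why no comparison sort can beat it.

A comparison sort is a binary decision tree whose leaves are the 92! = 12438414054641307255475324325873553077577991715875414356840239582938137710983519518443046123837041347353107486982656753664000000000000000000000 possible output permutations. A binary tree with L leaves has height >= ceil(log_2(L)). So any comparison sort needs >= ceil(log_2(92!)) = 473 comparisons in the worst case.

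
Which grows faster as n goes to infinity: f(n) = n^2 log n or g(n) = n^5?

g(n) = n^5 grows faster: n^5 / (n^2 log n) = n^3/log n -> infinity.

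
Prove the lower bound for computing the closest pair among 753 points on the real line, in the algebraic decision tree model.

Reduction from element distinctness: given 753 reals, the closest-pair distance is 0 iff two are equal. Element distinctness has an Omega(n log n) lower bound in the algebraic decision tree model (Ben-Or). Therefore closest pair on a line also requires Omega(n log n). Sorting then a linear scan achieves this.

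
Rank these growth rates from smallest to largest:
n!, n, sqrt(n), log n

Ordered by growth rate: log n < sqrt(n) < n < n!.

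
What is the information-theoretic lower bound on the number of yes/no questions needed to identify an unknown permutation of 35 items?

There are 35! = 10333147966386144929666651337523200000000 permutations. Each yes/no question gives at most 1 bit, so at least ceil(log_2(10333147966386144929666651337523200000000)) = 133 questions are needed.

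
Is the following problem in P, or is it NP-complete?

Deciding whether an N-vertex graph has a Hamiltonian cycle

This problem is NP-complete: one of Karp's 21 NP-complete problems.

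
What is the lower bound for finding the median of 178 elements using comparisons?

To find the median of 178 elements, every element must be compared at least once, so the lower bound is Omega(n). The BFPRT algorithm achieves O(n), making this tight.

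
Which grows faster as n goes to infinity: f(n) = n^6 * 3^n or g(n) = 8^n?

g(n) = 8^n grows faster: 8^n / (n^6 3^n) = (8/3)^n / n^6 -> infinity since 8/3 > 1.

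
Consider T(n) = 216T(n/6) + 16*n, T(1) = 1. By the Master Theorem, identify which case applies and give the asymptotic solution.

a=216, b=6, f(n)=16*n.
log_6(216) = 3 > 1.
Since f(n) = O(n^1) is polynomially smaller than n^3, Case 1 applies.
T(n) = Theta(n^3).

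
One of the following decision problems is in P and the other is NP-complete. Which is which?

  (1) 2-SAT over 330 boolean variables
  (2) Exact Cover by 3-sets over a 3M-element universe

(1) is P: 2-SAT is solvable in linear time via implication-graph SCCs.
(2) is NP-complete: one of Karp's 21 NP-complete problems.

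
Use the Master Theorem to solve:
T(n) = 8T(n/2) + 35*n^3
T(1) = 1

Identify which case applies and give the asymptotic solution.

a=8, b=2, f(n)=35*n^3.
log_2(8) = 3, so n^(log_b(a)) = n^3.
f(n) = Theta(n^3), so Case 2 applies.
T(n) = Theta(n^3 log n).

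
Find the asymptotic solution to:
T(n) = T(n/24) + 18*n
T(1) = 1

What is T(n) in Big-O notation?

Geometric series: 18*n*(1 + 1/24 + 1/24^2 + ...) = O(n). T(n) = O(n).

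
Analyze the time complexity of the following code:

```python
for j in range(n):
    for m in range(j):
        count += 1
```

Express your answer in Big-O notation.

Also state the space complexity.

Time complexity: O(n^2).
Space complexity: O(1).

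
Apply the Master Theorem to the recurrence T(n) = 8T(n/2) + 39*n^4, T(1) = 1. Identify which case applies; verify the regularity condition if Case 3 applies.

a=8, b=2, f(n)=39*n^4.
log_2(8) = 3 < 4.
f(n) = Omega(n^(3+epsilon)) for some epsilon > 0, so Case 3 is the candidate.
Regularity: a*f(n/b) = 8*39*(n/2)^4 = (8/16)*39*n^4 <= c*f(n) with c = 8/16 < 1. Satisfied.
Case 3: T(n) = Theta(n^4).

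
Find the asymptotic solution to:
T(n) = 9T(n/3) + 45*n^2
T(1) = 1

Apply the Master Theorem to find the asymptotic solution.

a=9, b=3, f(n)=45*n^2. log_3(9) = 2. Case 2: T(n) = O(n^2 log n).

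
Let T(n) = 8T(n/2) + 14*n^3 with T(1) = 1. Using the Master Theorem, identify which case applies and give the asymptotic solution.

a=8, b=2, f(n)=14*n^3.
log_2(8) = 3, so n^(log_b(a)) = n^3.
f(n) = Theta(n^3), so Case 2 applies.
T(n) = Theta(n^3 log n).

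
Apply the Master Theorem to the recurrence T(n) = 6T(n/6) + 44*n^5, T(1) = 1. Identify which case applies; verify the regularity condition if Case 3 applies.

a=6, b=6, f(n)=44*n^5.
log_6(6) = 1 < 5.
f(n) = Omega(n^(1+epsilon)) for some epsilon > 0, so Case 3 is the candidate.
Regularity: a*f(n/b) = 6*44*(n/6)^5 = (6/7776)*44*n^5 <= c*f(n) with c = 6/7776 < 1. Satisfied.
Case 3: T(n) = Theta(n^5).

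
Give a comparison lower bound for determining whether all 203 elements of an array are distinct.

In the algebraic decision-tree model, the YES region for element distinctness on 203 elements has 203! connected components (one per ordering). Ben-Or's theorem then gives a lower bound of Omega(log(n!)) = Omega(n log n).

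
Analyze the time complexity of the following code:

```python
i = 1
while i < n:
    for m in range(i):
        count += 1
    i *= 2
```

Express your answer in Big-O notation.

Time complexity: O(n).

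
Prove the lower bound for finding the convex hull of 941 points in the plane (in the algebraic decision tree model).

Reduction from sorting: given 941 numbers x_1,...,x_{941}, map x_i to the point (x_i, x_i^2) on the parabola y = x^2. All points are on the convex hull, and walking the hull gives them in sorted x-order. Since sorting requires Omega(n log n), so does planar convex hull.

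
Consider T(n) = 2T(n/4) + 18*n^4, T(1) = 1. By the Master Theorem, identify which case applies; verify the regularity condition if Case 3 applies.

a=2, b=4, f(n)=18*n^4.
log_4(2) = 0.5 < 4.
f(n) = Omega(n^(0.5+epsilon)) for some epsilon > 0, so Case 3 is the candidate.
Regularity: a*f(n/b) = 2*18*(n/4)^4 = (2/256)*18*n^4 <= c*f(n) with c = 2/256 < 1. Satisfied.
Case 3: T(n) = Theta(n^4).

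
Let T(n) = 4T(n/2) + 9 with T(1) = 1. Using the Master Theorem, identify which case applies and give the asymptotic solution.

a=4, b=2, f(n)=9.
log_2(4) = 2 > 0.
Since f(n) = O(n^0) is polynomially smaller than n^2, Case 1 applies.
T(n) = Theta(n^2).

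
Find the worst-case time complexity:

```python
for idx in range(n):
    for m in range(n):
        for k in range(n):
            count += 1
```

Time complexity: O(n^3).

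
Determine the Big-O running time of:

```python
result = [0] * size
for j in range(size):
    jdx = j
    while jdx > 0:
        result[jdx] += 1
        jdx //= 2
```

Time complexity: O(n log n).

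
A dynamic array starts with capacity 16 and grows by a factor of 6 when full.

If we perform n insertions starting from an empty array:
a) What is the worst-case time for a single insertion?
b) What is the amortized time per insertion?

(a) Worst-case single insertion: O(n) -- when the array is full at capacity c, the resize copies all c elements, and c can be Theta(n).
(b) Resizes happen at sizes 16, 96, 576, ... Total copy cost for n insertions: 16 + 96 + ... = O(n) (geometric series with ratio 1/6). Amortized cost per insertion: O(n)/n = O(1).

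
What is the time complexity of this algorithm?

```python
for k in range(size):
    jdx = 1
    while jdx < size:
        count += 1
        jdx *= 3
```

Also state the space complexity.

Time complexity: O(n log n).
Space complexity: O(1).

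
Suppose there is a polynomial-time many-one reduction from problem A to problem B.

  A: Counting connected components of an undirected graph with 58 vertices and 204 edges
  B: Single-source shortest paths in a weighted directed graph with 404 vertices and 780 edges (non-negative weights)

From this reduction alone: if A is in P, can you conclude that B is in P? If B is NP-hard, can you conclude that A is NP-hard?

A poly-time reduction A <=_p B transfers tractability DOWN (B easy => A easy) and hardness UP (A hard => B hard), not the reverse.
From A in P, the reduction alone does NOT give B in P: any problem in P trivially reduces to SAT, yet SAT is not known to be in P.
From B NP-hard, the reduction alone does NOT give A NP-hard: again, easy problems reduce to hard ones.
(Here in fact A is P and B is P.)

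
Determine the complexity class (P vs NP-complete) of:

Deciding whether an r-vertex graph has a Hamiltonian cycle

This problem is NP-complete: one of Karp's 21 NP-complete problems.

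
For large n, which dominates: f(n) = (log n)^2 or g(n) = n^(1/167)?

g(n) = n^(1/167) grows faster: any positive power of n dominates any polylog.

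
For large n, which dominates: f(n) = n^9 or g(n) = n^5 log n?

f(n) = n^9 grows faster: n^9 / (n^5 log n) = n^4/log n -> infinity.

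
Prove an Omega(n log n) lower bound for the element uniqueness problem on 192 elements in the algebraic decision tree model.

In the algebraic decision tree model, element uniqueness on 192 elements is equivalent to determining which cell of an arrangement of C(192,2) = 18336 hyperplanes x_i = x_j contains the input point. Ben-Or's theorem shows this requires Omega(n log n).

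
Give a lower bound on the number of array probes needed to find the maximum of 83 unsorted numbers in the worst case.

Adversary: any unprobed cell could hold a value larger than everything seen so far. If fewer than 83 cells are probed, the adversary places the max in an unprobed cell. So all 83 cells must be examined; together with 83-1 comparisons this is tight.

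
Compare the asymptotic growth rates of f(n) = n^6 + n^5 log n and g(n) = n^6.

f(n) = n^6 + n^5 log n and g(n) = n^6 are Theta of each other: the lower-order n^5 log n term is o(n^6); both are Theta(n^6).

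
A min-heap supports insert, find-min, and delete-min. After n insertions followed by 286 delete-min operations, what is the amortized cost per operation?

Insert takes O(log n) worst case. Delete-min takes O(log n). Over a sequence of n inserts and 286 delete-mins, total cost is O((n + 286) log n). Amortized per operation: O(log n).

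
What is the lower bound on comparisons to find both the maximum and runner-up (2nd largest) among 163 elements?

Lower bound: finding the max needs 163-1 comparisons. By an adversary weight-doubling argument, the maximum element must personally win at least ceil(log_2(163)) = 8 comparisons in any correct algorithm. The 2nd largest is among those 8 direct losers, and distinguishing it requires 8-1 more comparisons. Total >= 163-1 + 8-1 = 169. A balanced tournament achieves this bound exactly.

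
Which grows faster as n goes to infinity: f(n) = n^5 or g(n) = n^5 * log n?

g(n) = n^5 * log n grows faster: extra log n factor -> infinity.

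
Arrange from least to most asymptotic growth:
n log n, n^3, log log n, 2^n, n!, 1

Ordered by growth rate: 1 < log log n < n log n < n^3 < 2^n < n!.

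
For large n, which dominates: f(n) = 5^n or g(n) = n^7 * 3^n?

f(n) = 5^n grows faster: 5^n / (n^7 3^n) = (5/3)^n / n^7 -> infinity since 5/3 > 1.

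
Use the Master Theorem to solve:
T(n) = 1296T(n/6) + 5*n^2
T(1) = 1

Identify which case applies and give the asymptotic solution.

a=1296, b=6, f(n)=5*n^2.
log_6(1296) = 4 > 2.
Since f(n) = O(n^2) is polynomially smaller than n^4, Case 1 applies.
T(n) = Theta(n^4).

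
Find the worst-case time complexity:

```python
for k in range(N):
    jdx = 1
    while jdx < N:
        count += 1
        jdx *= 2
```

Time complexity: O(n log n).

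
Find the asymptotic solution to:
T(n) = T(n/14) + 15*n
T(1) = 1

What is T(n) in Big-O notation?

Geometric series: 15*n*(1 + 1/14 + 1/14^2 + ...) = O(n). T(n) = O(n).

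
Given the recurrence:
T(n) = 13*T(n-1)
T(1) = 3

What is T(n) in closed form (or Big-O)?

Each step multiplies by 13. T(n) = T(1)*13^(n-1) = 3*13^(n-1).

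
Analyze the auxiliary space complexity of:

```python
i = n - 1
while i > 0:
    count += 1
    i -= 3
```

Space complexity: O(1).
Only a constant amount of auxiliary storage is used; nothing grows with n.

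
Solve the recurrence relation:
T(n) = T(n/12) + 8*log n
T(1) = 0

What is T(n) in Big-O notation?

Each of the log_12(n) levels adds O(log n). T(n) = O(log^2 n).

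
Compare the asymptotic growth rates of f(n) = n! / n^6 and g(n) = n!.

g(n) = n! grows faster: the ratio n!/(n!/n^6) = n^6 -> infinity.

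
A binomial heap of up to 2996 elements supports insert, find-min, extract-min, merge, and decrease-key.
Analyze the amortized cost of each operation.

A binomial heap with n <= 2996 elements has at most floor(log_2 2996) + 1 = 12 trees. Using potential Phi = number of trees: Insert adds one tree, but cascading merges reduce count -- amortized O(1). Find-min reads the cached minimum pointer: O(1). Extract-min creates O(log n) new trees: O(log n). Merge combines tree lists: O(log n). Decrease-key sifts the element up its tree of height <= log n: O(log n).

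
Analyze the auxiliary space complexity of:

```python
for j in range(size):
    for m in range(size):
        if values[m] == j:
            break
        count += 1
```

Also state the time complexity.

Space complexity: O(1).
Only a constant amount of auxiliary storage is used; nothing grows with n.
Time complexity: O(n^2).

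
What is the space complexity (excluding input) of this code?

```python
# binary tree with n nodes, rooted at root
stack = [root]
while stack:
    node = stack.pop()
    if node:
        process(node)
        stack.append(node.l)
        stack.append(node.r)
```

Space complexity: O(n).
Auxiliary storage grows linearly with the input size n in the worst case.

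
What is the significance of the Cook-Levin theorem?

The Cook-Levin theorem proves that SAT is NP-complete. It was the first problem shown to be NP-complete, establishing the foundation for proving other problems NP-complete via reductions from SAT.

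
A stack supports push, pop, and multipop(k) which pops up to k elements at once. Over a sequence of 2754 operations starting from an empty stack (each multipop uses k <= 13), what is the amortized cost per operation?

Each element is pushed exactly once and popped at most once (whether by pop or as part of a multipop). So the total number of individual pops over the whole sequence is at most the number of pushes, which is at most 2754. Total work <= 2 * 2754, hence O(1) amortized per operation.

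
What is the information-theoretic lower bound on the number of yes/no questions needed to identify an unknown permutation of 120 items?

There are 120! = 6689502913449127057588118054090372586752746333138029810295671352301633557244962989366874165271984981308157637893214090552534408589408121859898481114389650005964960521256960000000000000000000000000000 permutations. Each yes/no question gives at most 1 bit, so at least ceil(log_2(6689502913449127057588118054090372586752746333138029810295671352301633557244962989366874165271984981308157637893214090552534408589408121859898481114389650005964960521256960000000000000000000000000000)) = 661 questions are needed.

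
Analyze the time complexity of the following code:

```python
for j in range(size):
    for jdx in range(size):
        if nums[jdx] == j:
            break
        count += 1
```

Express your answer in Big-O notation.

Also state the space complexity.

Time complexity: O(n^2).
Space complexity: O(1).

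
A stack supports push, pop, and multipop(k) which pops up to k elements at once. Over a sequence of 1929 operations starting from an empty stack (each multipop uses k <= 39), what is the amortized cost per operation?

Each element is pushed exactly once and popped at most once (whether by pop or as part of a multipop). So the total number of individual pops over the whole sequence is at most the number of pushes, which is at most 1929. Total work <= 2 * 1929, hence O(1) amortized per operation.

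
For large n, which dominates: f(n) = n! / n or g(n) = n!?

g(n) = n! grows faster: the ratio n!/(n!/n) = n -> infinity.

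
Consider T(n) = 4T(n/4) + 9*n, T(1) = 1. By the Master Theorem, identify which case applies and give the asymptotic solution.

a=4, b=4, f(n)=9*n.
log_4(4) = 1, so n^(log_b(a)) = n.
f(n) = Theta(n), so Case 2 applies.
T(n) = Theta(n log n).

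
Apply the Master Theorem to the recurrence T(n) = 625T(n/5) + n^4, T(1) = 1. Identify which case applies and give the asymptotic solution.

a=625, b=5, f(n)=n^4.
log_5(625) = 4, so n^(log_b(a)) = n^4.
f(n) = Theta(n^4), so Case 2 applies.
T(n) = Theta(n^4 log n).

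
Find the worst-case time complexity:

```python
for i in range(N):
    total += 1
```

Time complexity: O(n).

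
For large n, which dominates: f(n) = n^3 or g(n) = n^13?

g(n) = n^13 grows faster: n^13/n^3 = n^10 -> infinity.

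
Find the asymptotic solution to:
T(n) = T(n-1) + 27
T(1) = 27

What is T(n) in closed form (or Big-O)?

Unrolling: T(n) = T(n-1) + 27 = T(n-2) + 2*27 = ... = T(1) + (n-1)*27 = 27 + (n-1)*27 = 27n.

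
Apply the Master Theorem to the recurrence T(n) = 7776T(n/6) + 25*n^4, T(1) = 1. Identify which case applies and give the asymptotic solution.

a=7776, b=6, f(n)=25*n^4.
log_6(7776) = 5 > 4.
Since f(n) = O(n^4) is polynomially smaller than n^5, Case 1 applies.
T(n) = Theta(n^5).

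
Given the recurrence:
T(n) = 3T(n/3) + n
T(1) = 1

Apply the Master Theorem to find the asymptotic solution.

a=3, b=3, f(n)=n. log_3(3) = 1. Case 2: T(n) = O(n log n).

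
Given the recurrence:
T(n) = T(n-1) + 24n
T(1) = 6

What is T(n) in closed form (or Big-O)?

Unrolling: T(n) = 6 + 24*(2 + 3 + ... + n) = 6 + 24*(n(n+1)/2 - 1) = O(n^2).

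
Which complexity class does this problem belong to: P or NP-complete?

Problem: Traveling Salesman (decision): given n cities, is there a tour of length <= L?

This problem is NP-complete: reduces from Hamiltonian Cycle.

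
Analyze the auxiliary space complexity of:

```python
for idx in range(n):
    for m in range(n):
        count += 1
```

Space complexity: O(1).
Only a constant amount of auxiliary storage is used; nothing grows with n.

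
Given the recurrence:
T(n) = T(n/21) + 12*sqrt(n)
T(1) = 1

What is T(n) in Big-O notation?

Each level contributes sqrt(n/21^k). Geometric series with ratio 1/sqrt(21) < 1 sums to O(sqrt(n)).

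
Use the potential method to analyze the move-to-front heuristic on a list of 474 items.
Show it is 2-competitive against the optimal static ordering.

Let Phi = number of inversions between the MTF list and the optimal static list (0 <= Phi <= C(474,2)). Accessing an element at MTF position k and optimal position j: the move-to-front destroys all k-1 inversions in front of it that are not in front in optimal (>= k-j of them) and creates at most j-1 new ones. Amortized cost <= k + (j-1) - (k-j) = 2j - 1 <= 2 * optimal cost.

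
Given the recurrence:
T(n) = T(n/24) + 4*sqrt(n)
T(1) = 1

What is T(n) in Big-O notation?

Each level contributes sqrt(n/24^k). Geometric series with ratio 1/sqrt(24) < 1 sums to O(sqrt(n)).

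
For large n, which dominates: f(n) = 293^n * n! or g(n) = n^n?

f(n) = 293^n * n! grows faster: by Stirling n! ~ sqrt(2 pi n)(n/e)^n, so 293^n n! / n^n ~ (293/e)^n sqrt(2 pi n) -> infinity since 293/e > 1.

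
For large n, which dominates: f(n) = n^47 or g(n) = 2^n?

g(n) = 2^n grows faster: any exponential with base > 1 dominates every polynomial.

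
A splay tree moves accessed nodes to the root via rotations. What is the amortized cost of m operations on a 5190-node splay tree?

Using a potential function Phi = sum of log(size of subtree) for each node, each splay operation has amortized cost O(log n) where n = 5190. Bad individual operations (O(n)) are offset by decreased potential.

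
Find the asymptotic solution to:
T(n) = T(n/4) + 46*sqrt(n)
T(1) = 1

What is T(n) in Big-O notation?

Each level contributes sqrt(n/4^k). Geometric series with ratio 1/sqrt(4) < 1 sums to O(sqrt(n)).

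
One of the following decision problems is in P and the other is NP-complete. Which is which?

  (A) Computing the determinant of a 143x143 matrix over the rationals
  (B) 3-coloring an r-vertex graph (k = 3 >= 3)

(A) is P: Gaussian elimination runs in O(n^3).
(B) is NP-complete: graph k-coloring for k>=3 is NP-complete by reduction from 3-SAT.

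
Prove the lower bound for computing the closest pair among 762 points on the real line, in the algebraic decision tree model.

Reduction from element distinctness: given 762 reals, the closest-pair distance is 0 iff two are equal. Element distinctness has an Omega(n log n) lower bound in the algebraic decision tree model (Ben-Or). Therefore closest pair on a line also requires Omega(n log n). Sorting then a linear scan achieves this.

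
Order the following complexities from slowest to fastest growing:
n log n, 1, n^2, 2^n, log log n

Ordered by growth rate: 1 < log log n < n log n < n^2 < 2^n.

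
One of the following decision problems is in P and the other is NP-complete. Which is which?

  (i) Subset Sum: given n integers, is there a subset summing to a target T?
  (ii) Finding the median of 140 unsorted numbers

(i) is NP-complete: one of Karp's 21 NP-complete problems.
(ii) is P: linear-time selection (median-of-medians) runs in O(n).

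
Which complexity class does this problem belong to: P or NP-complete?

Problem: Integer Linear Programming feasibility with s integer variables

This problem is NP-complete: ILP feasibility is NP-complete (LP relaxation is in P).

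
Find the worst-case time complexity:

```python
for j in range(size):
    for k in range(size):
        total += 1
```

Time complexity: O(n^2).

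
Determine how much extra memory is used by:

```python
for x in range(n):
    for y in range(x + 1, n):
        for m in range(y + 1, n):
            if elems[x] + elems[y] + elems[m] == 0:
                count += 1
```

Space complexity: O(1).
Only a constant amount of auxiliary storage is used; nothing grows with n.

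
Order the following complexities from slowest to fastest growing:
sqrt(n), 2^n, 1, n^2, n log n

Ordered by growth rate: 1 < sqrt(n) < n log n < n^2 < 2^n.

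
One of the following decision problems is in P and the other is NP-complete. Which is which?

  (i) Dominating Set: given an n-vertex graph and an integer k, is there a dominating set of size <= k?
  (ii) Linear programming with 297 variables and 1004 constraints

(i) is NP-complete: reduces from Set Cover (with k part of the input).
(ii) is P: the ellipsoid and interior-point methods run in polynomial time.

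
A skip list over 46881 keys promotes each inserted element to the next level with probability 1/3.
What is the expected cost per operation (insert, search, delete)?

Expected number of levels is O(log_3(46881)) = O(log n). A search visits O(1) expected nodes per level over O(log n) levels. Insert/delete are a search plus O(1) pointer updates per level. Expected O(log n) per operation.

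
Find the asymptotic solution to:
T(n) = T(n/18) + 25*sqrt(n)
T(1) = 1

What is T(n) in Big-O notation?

Each level contributes sqrt(n/18^k). Geometric series with ratio 1/sqrt(18) < 1 sums to O(sqrt(n)).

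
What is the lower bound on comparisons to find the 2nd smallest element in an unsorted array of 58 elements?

Finding the 2nd smallest of 58 elements requires Omega(n) comparisons. Every element must participate in at least one comparison; otherwise it could be the 2nd smallest.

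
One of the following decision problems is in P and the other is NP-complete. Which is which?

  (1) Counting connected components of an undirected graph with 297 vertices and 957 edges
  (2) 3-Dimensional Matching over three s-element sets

(1) is P: BFS/DFS visits each vertex and edge once: O(V+E).
(2) is NP-complete: one of Karp's 21 NP-complete problems.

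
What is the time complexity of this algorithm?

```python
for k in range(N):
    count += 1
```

Time complexity: O(n).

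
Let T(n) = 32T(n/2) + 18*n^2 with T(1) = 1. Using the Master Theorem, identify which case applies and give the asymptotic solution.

a=32, b=2, f(n)=18*n^2.
log_2(32) = 5 > 2.
Since f(n) = O(n^2) is polynomially smaller than n^5, Case 1 applies.
T(n) = Theta(n^5).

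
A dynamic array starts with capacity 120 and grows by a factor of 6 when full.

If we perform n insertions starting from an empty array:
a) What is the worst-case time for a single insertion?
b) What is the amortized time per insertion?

(a) Worst-case single insertion: O(n) -- when the array is full at capacity c, the resize copies all c elements, and c can be Theta(n).
(b) Resizes happen at sizes 120, 720, 4320, ... Total copy cost for n insertions: 120 + 720 + ... = O(n) (geometric series with ratio 1/6). Amortized cost per insertion: O(n)/n = O(1).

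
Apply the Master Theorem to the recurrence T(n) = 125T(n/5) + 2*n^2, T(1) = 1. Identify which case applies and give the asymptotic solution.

a=125, b=5, f(n)=2*n^2.
log_5(125) = 3 > 2.
Since f(n) = O(n^2) is polynomially smaller than n^3, Case 1 applies.
T(n) = Theta(n^3).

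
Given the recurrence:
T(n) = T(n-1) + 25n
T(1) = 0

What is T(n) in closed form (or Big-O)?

Unrolling: T(n) = 0 + 25*(2 + 3 + ... + n) = 0 + 25*(n(n+1)/2 - 1) = O(n^2).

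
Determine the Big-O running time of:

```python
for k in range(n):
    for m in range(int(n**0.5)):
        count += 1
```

Time complexity: O(n * sqrt(n)).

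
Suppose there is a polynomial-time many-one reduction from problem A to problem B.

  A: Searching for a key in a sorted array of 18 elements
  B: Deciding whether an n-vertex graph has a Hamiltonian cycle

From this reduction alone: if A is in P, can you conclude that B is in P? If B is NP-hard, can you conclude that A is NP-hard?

A poly-time reduction A <=_p B transfers tractability DOWN (B easy => A easy) and hardness UP (A hard => B hard), not the reverse.
From A in P, the reduction alone does NOT give B in P: any problem in P trivially reduces to SAT, yet SAT is not known to be in P.
From B NP-hard, the reduction alone does NOT give A NP-hard: again, easy problems reduce to hard ones.
(Here in fact A is P and B is NP-complete.)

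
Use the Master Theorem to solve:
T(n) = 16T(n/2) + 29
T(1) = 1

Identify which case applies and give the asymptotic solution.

a=16, b=2, f(n)=29.
log_2(16) = 4 > 0.
Since f(n) = O(n^0) is polynomially smaller than n^4, Case 1 applies.
T(n) = Theta(n^4).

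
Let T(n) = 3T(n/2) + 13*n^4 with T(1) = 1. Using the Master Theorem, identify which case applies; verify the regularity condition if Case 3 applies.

a=3, b=2, f(n)=13*n^4.
log_2(3) = 1.585 < 4.
f(n) = Omega(n^(1.585+epsilon)) for some epsilon > 0, so Case 3 is the candidate.
Regularity: a*f(n/b) = 3*13*(n/2)^4 = (3/16)*13*n^4 <= c*f(n) with c = 3/16 < 1. Satisfied.
Case 3: T(n) = Theta(n^4).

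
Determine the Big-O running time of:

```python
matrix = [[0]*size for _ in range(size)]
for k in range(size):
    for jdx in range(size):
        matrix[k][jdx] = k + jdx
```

Time complexity: O(n^2).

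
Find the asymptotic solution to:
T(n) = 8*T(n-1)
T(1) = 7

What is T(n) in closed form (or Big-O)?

Each step multiplies by 8. T(n) = T(1)*8^(n-1) = 7*8^(n-1).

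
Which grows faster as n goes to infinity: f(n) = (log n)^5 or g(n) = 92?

f(n) = (log n)^5 grows faster: any unbounded function dominates a constant.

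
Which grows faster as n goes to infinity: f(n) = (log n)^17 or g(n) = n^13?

g(n) = n^13 grows faster: any positive polynomial dominates any polylog.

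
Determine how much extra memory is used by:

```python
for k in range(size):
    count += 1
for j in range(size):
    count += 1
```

Space complexity: O(1).
Only a constant amount of auxiliary storage is used; nothing grows with n.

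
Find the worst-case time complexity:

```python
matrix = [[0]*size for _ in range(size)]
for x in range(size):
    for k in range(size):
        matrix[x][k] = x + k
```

Time complexity: O(n^2).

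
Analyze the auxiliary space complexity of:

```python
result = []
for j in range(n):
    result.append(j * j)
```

Space complexity: O(n).
Auxiliary storage grows linearly with the input size n in the worst case.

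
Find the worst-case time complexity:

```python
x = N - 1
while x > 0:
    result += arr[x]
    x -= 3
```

Time complexity: O(n).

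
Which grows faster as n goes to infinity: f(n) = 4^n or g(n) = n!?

g(n) = n! grows faster: by Stirling n! ~ (n/e)^n sqrt(2*pi*n); (n/e)^n eventually dominates 4^n.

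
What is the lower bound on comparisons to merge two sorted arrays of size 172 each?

To merge two sorted arrays of size 172, we need at least 343 comparisons in the worst case. An adversary can force every element to be compared.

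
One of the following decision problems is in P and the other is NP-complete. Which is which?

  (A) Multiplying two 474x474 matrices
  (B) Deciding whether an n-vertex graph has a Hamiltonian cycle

(A) is P: the schoolbook algorithm runs in O(n^3).
(B) is NP-complete: one of Karp's 21 NP-complete problems.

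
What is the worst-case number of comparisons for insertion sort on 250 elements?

Insertion sort on reverse-sorted input: 1 + 2 + ... + (250-1) = 31125 comparisons.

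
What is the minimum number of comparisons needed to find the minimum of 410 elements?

Finding the minimum requires 409 comparisons, identical reasoning to finding the maximum. Each comparison eliminates one candidate.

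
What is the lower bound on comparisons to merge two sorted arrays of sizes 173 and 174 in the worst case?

Adversary: with |173 - 174| <= 1 the inputs can be fully interleaved so that every adjacent pair in the merged output comes from different arrays. Then each of the 346 adjacent pairs must be directly compared, or the algorithm cannot determine their relative order. Standard merge meets this bound.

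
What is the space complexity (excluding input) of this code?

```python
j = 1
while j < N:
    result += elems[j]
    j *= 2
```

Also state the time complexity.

Space complexity: O(1).
Only a constant amount of auxiliary storage is used; nothing grows with n.
Time complexity: O(log n).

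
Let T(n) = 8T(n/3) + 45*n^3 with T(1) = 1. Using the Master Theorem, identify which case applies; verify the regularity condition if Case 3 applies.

a=8, b=3, f(n)=45*n^3.
log_3(8) = 1.893 < 3.
f(n) = Omega(n^(1.893+epsilon)) for some epsilon > 0, so Case 3 is the candidate.
Regularity: a*f(n/b) = 8*45*(n/3)^3 = (8/27)*45*n^3 <= c*f(n) with c = 8/27 < 1. Satisfied.
Case 3: T(n) = Theta(n^3).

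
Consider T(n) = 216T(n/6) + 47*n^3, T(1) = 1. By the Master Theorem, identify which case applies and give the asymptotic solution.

a=216, b=6, f(n)=47*n^3.
log_6(216) = 3, so n^(log_b(a)) = n^3.
f(n) = Theta(n^3), so Case 2 applies.
T(n) = Theta(n^3 log n).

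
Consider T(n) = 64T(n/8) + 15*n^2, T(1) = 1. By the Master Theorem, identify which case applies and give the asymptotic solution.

a=64, b=8, f(n)=15*n^2.
log_8(64) = 2, so n^(log_b(a)) = n^2.
f(n) = Theta(n^2), so Case 2 applies.
T(n) = Theta(n^2 log n).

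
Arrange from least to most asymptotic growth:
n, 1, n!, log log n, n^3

Ordered by growth rate: 1 < log log n < n < n^3 < n!.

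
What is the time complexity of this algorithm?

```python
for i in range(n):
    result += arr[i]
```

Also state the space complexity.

Time complexity: O(n).
Space complexity: O(1).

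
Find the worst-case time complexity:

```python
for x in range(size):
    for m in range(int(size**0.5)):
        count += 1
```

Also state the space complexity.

Time complexity: O(n * sqrt(n)).
Space complexity: O(1).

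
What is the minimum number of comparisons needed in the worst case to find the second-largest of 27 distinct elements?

Lower bound: finding the max needs 27-1 comparisons. By the adversary weight-doubling argument, the max must personally win >= ceil(log_2(27)) = 5 comparisons; the 2nd-largest is among those 5 losers, needing 5-1 more comparisons. Total >= 27-1 + 5-1 = 30. A balanced knockout tournament achieves this.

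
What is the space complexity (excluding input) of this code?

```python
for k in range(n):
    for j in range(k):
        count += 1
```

Space complexity: O(1).
Only a constant amount of auxiliary storage is used; nothing grows with n.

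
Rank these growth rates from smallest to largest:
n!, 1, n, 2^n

Ordered by growth rate: 1 < n < 2^n < n!.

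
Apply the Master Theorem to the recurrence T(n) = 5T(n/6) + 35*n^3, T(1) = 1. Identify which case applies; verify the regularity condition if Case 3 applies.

a=5, b=6, f(n)=35*n^3.
log_6(5) = 0.8982 < 3.
f(n) = Omega(n^(0.8982+epsilon)) for some epsilon > 0, so Case 3 is the candidate.
Regularity: a*f(n/b) = 5*35*(n/6)^3 = (5/216)*35*n^3 <= c*f(n) with c = 5/216 < 1. Satisfied.
Case 3: T(n) = Theta(n^3).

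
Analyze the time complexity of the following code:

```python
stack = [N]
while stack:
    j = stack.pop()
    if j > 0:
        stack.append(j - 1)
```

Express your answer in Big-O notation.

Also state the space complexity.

Time complexity: O(n).
Space complexity: O(1).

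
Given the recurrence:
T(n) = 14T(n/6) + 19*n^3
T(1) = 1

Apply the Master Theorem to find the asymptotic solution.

a=14, b=6, f(n)=19*n^3. log_6(14) = 1.473 < 3. Case 3: T(n) = O(n^3).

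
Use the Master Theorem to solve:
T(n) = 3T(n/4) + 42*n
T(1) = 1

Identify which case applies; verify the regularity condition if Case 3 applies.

a=3, b=4, f(n)=42*n.
log_4(3) = 0.7925 < 1.
f(n) = Omega(n^(0.7925+epsilon)) for some epsilon > 0, so Case 3 is the candidate.
Regularity: a*f(n/b) = 3*42*(n/4)^1 = (3/4)*42*n^1 <= c*f(n) with c = 3/4 < 1. Satisfied.
Case 3: T(n) = Theta(n).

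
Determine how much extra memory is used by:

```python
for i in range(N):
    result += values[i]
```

Space complexity: O(1).
Only a constant amount of auxiliary storage is used; nothing grows with n.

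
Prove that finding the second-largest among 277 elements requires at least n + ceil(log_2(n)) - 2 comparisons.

Lower bound (adversary): identifying the maximum requires 277-1 comparisons (each eliminates one candidate). Assign weight 1 to each element; on each comparison the adversary lets the heavier side win and gives it the loser's weight. The max ends with weight 277, but each comparison it wins at most doubles its weight, so the max must win >= ceil(log_2(277)) = 9 comparisons. The second-largest is one of those 9 direct losers to the max, and identifying which one is largest needs >= 9-1 further comparisons. Total >= 277-1 + 9-1 = 284.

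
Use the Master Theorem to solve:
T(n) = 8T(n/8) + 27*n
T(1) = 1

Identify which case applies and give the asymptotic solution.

a=8, b=8, f(n)=27*n.
log_8(8) = 1, so n^(log_b(a)) = n.
f(n) = Theta(n), so Case 2 applies.
T(n) = Theta(n log n).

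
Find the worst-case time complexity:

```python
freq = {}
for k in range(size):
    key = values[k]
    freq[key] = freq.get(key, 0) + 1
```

Time complexity: O(n).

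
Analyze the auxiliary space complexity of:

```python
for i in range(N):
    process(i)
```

Space complexity: O(1).
Only a constant amount of auxiliary storage is used; nothing grows with n.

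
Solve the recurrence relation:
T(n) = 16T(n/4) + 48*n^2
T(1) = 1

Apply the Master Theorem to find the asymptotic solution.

a=16, b=4, f(n)=48*n^2. log_4(16) = 2. Case 2: T(n) = O(n^2 log n).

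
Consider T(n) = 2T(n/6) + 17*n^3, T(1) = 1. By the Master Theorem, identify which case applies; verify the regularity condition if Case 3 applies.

a=2, b=6, f(n)=17*n^3.
log_6(2) = 0.3869 < 3.
f(n) = Omega(n^(0.3869+epsilon)) for some epsilon > 0, so Case 3 is the candidate.
Regularity: a*f(n/b) = 2*17*(n/6)^3 = (2/216)*17*n^3 <= c*f(n) with c = 2/216 < 1. Satisfied.
Case 3: T(n) = Theta(n^3).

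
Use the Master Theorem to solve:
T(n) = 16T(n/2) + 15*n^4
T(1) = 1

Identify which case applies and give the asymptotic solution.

a=16, b=2, f(n)=15*n^4.
log_2(16) = 4, so n^(log_b(a)) = n^4.
f(n) = Theta(n^4), so Case 2 applies.
T(n) = Theta(n^4 log n).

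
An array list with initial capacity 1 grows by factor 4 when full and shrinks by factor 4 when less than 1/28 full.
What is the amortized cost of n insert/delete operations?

Using potential function Phi = |4*size - capacity|. Resizing costs are offset by potential release. Amortized O(1) per operation.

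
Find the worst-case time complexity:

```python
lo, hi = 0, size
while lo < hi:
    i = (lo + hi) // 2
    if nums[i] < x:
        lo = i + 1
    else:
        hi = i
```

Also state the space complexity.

Time complexity: O(log n).
Space complexity: O(1).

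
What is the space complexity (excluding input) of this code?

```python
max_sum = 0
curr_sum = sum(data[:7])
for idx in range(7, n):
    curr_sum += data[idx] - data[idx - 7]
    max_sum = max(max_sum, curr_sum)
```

Space complexity: O(1).
Only a constant amount of auxiliary storage is used; nothing grows with n.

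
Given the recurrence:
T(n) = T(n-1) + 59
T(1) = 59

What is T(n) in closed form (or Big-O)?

Unrolling: T(n) = T(n-1) + 59 = T(n-2) + 2*59 = ... = T(1) + (n-1)*59 = 59 + (n-1)*59 = 59n.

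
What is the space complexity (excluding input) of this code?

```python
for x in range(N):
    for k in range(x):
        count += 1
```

Space complexity: O(1).
Only a constant amount of auxiliary storage is used; nothing grows with n.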